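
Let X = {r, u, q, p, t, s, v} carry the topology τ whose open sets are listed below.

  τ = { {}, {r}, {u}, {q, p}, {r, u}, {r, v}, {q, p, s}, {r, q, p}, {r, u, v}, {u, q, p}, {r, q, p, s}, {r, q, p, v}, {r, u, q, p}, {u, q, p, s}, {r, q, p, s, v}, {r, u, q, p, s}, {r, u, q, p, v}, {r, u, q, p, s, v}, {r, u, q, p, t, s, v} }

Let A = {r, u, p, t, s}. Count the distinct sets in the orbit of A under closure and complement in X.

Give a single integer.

closure: X∖int(X∖A) = X∖{} = {r, u, q, p, t, s, v}
Let k=closure and c=complement:
  1. A     = {r, u, p, t, s}
  2. kA    = {r, u, q, p, t, s, v}
  3. cA    = {q, v}
  4. ckA   = {}
  5. kcA   = {q, p, t, s, v}
  6. ckcA  = {r, u}
  7. kckcA = {r, u, t, v}
  8. ckckcA = {q, p, s}
  9. kckckcA = {q, p, t, s}
  10. ckckckcA = {r, u, v}
— saturated at 10

10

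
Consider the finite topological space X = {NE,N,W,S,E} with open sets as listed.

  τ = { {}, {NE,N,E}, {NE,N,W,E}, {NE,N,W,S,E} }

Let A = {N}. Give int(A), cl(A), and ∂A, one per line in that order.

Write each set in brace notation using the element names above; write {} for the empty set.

open subsets of A: {}; so int(A) = {}
closure: X∖int(X∖A) = X∖{} = {NE,N,W,S,E}
∂A = {NE,N,W,S,E} minus {} = {NE,N,W,S,E}

int(A) = {}
cl(A)  = {NE,N,W,S,E}
∂A     = {NE,N,W,S,E}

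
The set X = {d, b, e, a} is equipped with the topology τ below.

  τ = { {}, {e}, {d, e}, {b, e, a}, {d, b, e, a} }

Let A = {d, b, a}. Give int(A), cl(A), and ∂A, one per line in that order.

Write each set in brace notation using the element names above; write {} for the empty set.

int(A) = {}
cl(A)  = {d, b, a}
∂A     = {d, b, a}

opens ⊆ A: {}; union → int = {}
complement {e}; its interior {e}; cl(A) = X∖{e} = {d, b, a}
boundary = {d, b, a} ∖ {} = {d, b, a}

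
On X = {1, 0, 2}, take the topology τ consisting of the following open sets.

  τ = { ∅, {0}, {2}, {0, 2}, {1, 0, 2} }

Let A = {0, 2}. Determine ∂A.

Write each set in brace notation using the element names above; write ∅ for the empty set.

{1}

opens ⊆ A: ∅, {2}, {0}, {0, 2}; union → int = {0, 2}
complement {1}; its interior ∅; cl(A) = X∖∅ = {1, 0, 2}
boundary = {1, 0, 2} ∖ {0, 2} = {1}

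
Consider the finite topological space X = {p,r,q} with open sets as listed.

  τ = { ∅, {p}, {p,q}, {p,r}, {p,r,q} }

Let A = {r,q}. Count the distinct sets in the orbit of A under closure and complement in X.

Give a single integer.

complement {p}; its interior {p}; cl(A) = X∖{p} = {r,q}
With k = closure, c = complement:
  1. A     = {r,q}
  2. cA    = {p}
  3. kcA   = {p,r,q}
  4. ckcA  = ∅
k, c of each give nothing new

4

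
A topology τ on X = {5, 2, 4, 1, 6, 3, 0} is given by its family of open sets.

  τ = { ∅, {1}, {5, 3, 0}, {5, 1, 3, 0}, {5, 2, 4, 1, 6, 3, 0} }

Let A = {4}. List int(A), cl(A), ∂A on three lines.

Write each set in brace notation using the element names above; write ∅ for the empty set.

int(A) = ∅
cl(A)  = {2, 4, 6}
∂A     = {2, 4, 6}

opens ⊆ A: ∅; union → int = ∅
complement {5, 2, 1, 6, 3, 0}; its interior {5, 1, 3, 0}; cl(A) = X∖{5, 1, 3, 0} = {2, 4, 6}
boundary = {2, 4, 6} ∖ ∅ = {2, 4, 6}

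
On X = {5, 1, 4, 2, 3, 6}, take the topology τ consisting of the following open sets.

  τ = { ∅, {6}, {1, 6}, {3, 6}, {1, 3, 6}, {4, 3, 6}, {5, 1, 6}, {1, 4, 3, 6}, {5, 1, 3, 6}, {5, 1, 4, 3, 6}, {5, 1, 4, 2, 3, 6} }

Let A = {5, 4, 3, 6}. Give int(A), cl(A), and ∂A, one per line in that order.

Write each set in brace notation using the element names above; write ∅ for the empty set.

int(A) = {4, 3, 6}
cl(A)  = {5, 1, 4, 2, 3, 6}
∂A     = {5, 1, 2}

U open, U⊆A: ∅, {6}, {3, 6}, {4, 3, 6}. int(A) = ⋃ = {4, 3, 6}
X∖A={1, 2}, int(X∖A)=∅, hence cl(A)={5, 1, 4, 2, 3, 6}
∂A: remove int from cl → {5, 1, 2}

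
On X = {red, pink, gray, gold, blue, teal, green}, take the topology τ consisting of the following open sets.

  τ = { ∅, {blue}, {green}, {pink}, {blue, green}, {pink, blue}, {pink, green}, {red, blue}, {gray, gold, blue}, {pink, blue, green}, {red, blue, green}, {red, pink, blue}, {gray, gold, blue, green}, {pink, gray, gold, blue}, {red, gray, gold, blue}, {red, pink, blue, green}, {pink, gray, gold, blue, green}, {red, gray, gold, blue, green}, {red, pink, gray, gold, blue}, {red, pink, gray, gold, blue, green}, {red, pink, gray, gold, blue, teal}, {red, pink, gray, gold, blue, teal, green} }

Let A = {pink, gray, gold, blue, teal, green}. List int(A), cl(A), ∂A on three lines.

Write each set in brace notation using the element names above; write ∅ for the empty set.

int(A) = {pink, gray, gold, blue, green}
cl(A)  = {red, pink, gray, gold, blue, teal, green}
∂A     = {red, teal}

opens ⊆ A: ∅, {pink}, {green}, {blue}, {pink, green}, {blue, green}, {pink, blue}, {pink, blue, green}, {gray, gold, blue}, {gray, gold, blue, green}, {pink, gray, gold, blue}, {pink, gray, gold, blue, green}; union → int = {pink, gray, gold, blue, green}
complement {red}; its interior ∅; cl(A) = X∖∅ = {red, pink, gray, gold, blue, teal, green}
boundary = {red, pink, gray, gold, blue, teal, green} ∖ {pink, gray, gold, blue, green} = {red, teal}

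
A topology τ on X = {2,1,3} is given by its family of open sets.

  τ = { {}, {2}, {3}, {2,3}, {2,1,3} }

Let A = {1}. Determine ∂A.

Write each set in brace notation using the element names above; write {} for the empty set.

{1}

interior: largest open inside A is {} (from {})
cl via duality: int({2,3}) = {2,3}, so X∖{2,3} = {1}
cl∖int = {1}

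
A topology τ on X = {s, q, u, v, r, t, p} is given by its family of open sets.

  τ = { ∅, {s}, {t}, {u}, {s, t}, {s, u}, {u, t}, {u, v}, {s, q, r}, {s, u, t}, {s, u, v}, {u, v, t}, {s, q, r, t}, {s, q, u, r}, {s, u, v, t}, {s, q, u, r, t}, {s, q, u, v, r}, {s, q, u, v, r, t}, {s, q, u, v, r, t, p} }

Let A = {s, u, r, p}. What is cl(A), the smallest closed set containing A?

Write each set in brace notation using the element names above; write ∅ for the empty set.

{s, q, u, v, r, p}

closure: X∖int(X∖A) = X∖{t} = {s, q, u, v, r, p}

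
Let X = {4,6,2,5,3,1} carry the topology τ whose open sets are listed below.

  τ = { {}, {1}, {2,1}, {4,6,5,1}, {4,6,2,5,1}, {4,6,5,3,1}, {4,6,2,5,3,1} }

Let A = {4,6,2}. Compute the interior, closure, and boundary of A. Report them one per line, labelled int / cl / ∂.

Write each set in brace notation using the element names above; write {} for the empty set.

U open, U⊆A: {}. int(A) = ⋃ = {}
X∖A={5,3,1}, int(X∖A)={1}, hence cl(A)={4,6,2,5,3}
∂A: remove int from cl → {4,6,2,5,3}

int(A) = {}
cl(A)  = {4,6,2,5,3}
∂A     = {4,6,2,5,3}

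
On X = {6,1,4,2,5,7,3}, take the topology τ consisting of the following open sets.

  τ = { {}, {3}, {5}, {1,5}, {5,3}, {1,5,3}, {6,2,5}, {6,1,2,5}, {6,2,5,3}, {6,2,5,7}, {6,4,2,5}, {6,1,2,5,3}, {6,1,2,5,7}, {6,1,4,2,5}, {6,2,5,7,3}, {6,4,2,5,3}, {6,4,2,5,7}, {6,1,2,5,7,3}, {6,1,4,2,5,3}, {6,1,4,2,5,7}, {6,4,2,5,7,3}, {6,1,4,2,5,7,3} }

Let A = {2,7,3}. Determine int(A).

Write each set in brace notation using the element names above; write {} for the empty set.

{3}

U open, U⊆A: {}, {3}. int(A) = ⋃ = {3}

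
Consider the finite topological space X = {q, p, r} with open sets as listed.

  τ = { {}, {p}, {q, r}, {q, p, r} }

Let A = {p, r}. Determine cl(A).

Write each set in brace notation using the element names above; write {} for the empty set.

{q, p, r}

cl via duality: int({q}) = {}, so X∖{} = {q, p, r}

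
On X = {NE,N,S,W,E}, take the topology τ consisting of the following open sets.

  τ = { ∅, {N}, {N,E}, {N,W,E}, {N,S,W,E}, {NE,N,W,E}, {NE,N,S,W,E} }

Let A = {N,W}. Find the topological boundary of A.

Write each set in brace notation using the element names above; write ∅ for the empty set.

{NE,S,W,E}

open subsets of A: ∅, {N}; so int(A) = {N}
closure: X∖int(X∖A) = X∖∅ = {NE,N,S,W,E}
∂A = {NE,N,S,W,E} minus {N} = {NE,S,W,E}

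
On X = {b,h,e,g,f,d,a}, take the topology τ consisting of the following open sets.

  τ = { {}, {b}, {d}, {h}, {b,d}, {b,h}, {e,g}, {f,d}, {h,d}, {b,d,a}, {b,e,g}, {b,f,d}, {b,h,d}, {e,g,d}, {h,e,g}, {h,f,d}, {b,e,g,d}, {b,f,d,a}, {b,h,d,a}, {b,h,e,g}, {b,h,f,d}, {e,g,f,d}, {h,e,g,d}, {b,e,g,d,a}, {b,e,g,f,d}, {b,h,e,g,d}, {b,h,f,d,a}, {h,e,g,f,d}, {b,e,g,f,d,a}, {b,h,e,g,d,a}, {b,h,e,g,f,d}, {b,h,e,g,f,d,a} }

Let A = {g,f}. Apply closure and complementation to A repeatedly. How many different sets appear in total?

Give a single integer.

complement {b,h,e,d,a}; its interior {b,h,d,a}; cl(A) = X∖{b,h,d,a} = {e,g,f}
With k = closure, c = complement:
  1. A     = {g,f}
  2. kA    = {e,g,f}
  3. cA    = {b,h,e,d,a}
  4. ckA   = {b,h,d,a}
  5. kcA   = {b,h,e,g,f,d,a}
  6. kckA  = {b,h,f,d,a}
  7. ckcA  = {}
  8. ckckA = {e,g}
k, c of each give nothing new

8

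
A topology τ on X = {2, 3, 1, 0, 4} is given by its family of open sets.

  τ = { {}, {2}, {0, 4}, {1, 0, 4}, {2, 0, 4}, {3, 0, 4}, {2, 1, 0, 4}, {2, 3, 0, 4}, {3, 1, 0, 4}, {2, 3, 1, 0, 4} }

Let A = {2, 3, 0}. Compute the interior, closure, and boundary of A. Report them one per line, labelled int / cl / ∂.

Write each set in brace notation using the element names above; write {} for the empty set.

int(A) = {2}
cl(A)  = {2, 3, 1, 0, 4}
∂A     = {3, 1, 0, 4}

opens ⊆ A: {}, {2}; union → int = {2}
complement {1, 4}; its interior {}; cl(A) = X∖{} = {2, 3, 1, 0, 4}
boundary = {2, 3, 1, 0, 4} ∖ {2} = {3, 1, 0, 4}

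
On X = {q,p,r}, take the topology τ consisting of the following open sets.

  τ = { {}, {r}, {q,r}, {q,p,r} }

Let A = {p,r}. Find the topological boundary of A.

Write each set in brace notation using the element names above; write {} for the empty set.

{q,p}

interior: largest open inside A is {r} (from {}, {r})
cl via duality: int({q}) = {}, so X∖{} = {q,p,r}
cl∖int = {q,p}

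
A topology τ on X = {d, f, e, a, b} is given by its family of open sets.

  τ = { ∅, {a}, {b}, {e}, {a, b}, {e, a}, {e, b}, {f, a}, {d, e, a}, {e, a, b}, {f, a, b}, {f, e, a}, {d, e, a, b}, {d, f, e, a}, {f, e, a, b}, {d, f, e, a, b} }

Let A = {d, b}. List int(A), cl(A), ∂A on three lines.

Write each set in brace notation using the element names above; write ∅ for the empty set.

open subsets of A: ∅, {b}; so int(A) = {b}
closure: X∖int(X∖A) = X∖{f, e, a} = {d, b}
∂A = {d, b} minus {b} = {d}

int(A) = {b}
cl(A)  = {d, b}
∂A     = {d}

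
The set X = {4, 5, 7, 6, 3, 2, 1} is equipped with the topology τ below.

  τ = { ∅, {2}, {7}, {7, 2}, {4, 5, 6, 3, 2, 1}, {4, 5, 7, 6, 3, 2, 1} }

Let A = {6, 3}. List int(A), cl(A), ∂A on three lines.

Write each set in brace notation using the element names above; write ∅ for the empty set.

int(A) = ∅
cl(A)  = {4, 5, 6, 3, 1}
∂A     = {4, 5, 6, 3, 1}

U open, U⊆A: ∅. int(A) = ⋃ = ∅
X∖A={4, 5, 7, 2, 1}, int(X∖A)={7, 2}, hence cl(A)={4, 5, 6, 3, 1}
∂A: remove int from cl → {4, 5, 6, 3, 1}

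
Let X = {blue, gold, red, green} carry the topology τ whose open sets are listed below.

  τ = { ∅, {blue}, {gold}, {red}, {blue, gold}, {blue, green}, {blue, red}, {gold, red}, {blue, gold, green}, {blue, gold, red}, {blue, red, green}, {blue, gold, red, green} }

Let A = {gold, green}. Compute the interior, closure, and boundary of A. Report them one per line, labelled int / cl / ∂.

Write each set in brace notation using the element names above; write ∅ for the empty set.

open subsets of A: ∅, {gold}; so int(A) = {gold}
closure: X∖int(X∖A) = X∖{blue, red} = {gold, green}
∂A = {gold, green} minus {gold} = {green}

int(A) = {gold}
cl(A)  = {gold, green}
∂A     = {green}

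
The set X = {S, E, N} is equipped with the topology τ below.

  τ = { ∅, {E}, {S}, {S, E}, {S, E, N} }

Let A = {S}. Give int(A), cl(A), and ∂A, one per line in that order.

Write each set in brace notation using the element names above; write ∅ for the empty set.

int(A) = {S}
cl(A)  = {S, N}
∂A     = {N}

interior: largest open inside A is {S} (from ∅, {S})
cl via duality: int({E, N}) = {E}, so X∖{E} = {S, N}
cl∖int = {N}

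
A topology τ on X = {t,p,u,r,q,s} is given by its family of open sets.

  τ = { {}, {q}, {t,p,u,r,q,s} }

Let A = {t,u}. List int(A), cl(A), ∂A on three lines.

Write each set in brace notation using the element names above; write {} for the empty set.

int(A) = {}
cl(A)  = {t,p,u,r,s}
∂A     = {t,p,u,r,s}

U open, U⊆A: {}. int(A) = ⋃ = {}
X∖A={p,r,q,s}, int(X∖A)={q}, hence cl(A)={t,p,u,r,s}
∂A: remove int from cl → {t,p,u,r,s}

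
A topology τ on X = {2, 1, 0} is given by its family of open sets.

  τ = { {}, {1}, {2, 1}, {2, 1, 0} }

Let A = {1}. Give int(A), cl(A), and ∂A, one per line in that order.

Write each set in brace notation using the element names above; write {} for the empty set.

interior: largest open inside A is {1} (from {}, {1})
cl via duality: int({2, 0}) = {}, so X∖{} = {2, 1, 0}
cl∖int = {2, 0}

int(A) = {1}
cl(A)  = {2, 1, 0}
∂A     = {2, 0}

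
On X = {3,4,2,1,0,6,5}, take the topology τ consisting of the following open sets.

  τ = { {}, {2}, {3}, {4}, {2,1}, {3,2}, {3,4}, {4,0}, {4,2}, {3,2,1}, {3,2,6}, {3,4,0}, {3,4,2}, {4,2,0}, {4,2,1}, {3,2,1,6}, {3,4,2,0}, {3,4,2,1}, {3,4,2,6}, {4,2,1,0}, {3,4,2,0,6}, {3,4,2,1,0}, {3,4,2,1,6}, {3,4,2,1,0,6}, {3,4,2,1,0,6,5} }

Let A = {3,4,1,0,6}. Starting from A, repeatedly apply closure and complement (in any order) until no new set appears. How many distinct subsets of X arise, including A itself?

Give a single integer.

8

cl via duality: int({2,5}) = {2}, so X∖{2} = {3,4,1,0,6,5}
Write k for closure, c for complement:
  1. A     = {3,4,1,0,6}
  2. kA    = {3,4,1,0,6,5}
  3. cA    = {2,5}
  4. ckA   = {2}
  5. kcA   = {2,1,6,5}
  6. ckcA  = {3,4,0}
  7. kckcA = {3,4,0,6,5}
  8. ckckcA = {2,1}
applying k or c yields no new set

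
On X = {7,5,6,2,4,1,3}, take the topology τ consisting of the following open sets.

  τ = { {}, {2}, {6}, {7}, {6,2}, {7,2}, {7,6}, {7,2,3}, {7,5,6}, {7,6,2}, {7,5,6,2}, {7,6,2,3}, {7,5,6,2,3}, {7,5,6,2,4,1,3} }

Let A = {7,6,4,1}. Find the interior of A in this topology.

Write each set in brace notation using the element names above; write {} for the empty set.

U open, U⊆A: {}, {7}, {6}, {7,6}. int(A) = ⋃ = {7,6}

{7,6}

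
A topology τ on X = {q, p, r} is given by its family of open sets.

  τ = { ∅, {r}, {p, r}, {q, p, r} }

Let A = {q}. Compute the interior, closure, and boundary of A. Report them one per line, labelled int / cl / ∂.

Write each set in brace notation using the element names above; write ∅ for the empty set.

interior: largest open inside A is ∅ (from ∅)
cl via duality: int({p, r}) = {p, r}, so X∖{p, r} = {q}
cl∖int = {q}

int(A) = ∅
cl(A)  = {q}
∂A     = {q}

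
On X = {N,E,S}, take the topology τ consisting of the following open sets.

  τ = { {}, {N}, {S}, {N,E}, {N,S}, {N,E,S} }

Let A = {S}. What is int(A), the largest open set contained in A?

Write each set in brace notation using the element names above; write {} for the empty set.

interior: largest open inside A is {S} (from {}, {S})

{S}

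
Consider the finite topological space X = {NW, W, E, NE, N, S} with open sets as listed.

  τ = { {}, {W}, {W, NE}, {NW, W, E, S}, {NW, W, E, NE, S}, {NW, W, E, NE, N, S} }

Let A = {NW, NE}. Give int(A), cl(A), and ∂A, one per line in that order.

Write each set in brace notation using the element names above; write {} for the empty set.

interior: largest open inside A is {} (from {})
cl via duality: int({W, E, N, S}) = {W}, so X∖{W} = {NW, E, NE, N, S}
cl∖int = {NW, E, NE, N, S}

int(A) = {}
cl(A)  = {NW, E, NE, N, S}
∂A     = {NW, E, NE, N, S}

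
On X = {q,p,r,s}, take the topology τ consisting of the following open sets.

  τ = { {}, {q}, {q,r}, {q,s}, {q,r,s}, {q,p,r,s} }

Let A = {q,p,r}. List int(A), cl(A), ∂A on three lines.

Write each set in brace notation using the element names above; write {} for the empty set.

interior: largest open inside A is {q,r} (from {}, {q}, {q,r})
cl via duality: int({s}) = {}, so X∖{} = {q,p,r,s}
cl∖int = {p,s}

int(A) = {q,r}
cl(A)  = {q,p,r,s}
∂A     = {p,s}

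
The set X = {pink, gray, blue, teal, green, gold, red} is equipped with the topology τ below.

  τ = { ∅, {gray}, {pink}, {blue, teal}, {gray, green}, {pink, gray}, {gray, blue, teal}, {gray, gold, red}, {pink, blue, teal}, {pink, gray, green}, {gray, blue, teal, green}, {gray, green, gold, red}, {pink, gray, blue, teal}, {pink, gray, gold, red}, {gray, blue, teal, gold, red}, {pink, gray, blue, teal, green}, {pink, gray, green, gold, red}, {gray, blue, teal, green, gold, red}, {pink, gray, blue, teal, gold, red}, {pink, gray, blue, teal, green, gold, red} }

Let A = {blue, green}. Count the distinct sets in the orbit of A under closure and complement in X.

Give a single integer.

8

closure: X∖int(X∖A) = X∖{pink, gray, gold, red} = {blue, teal, green}
Let k=closure and c=complement:
  1. A     = {blue, green}
  2. kA    = {blue, teal, green}
  3. cA    = {pink, gray, teal, gold, red}
  4. ckA   = {pink, gray, gold, red}
  5. kcA   = {pink, gray, blue, teal, green, gold, red}
  6. kckA  = {pink, gray, green, gold, red}
  7. ckcA  = ∅
  8. ckckA = {blue, teal}
— saturated at 8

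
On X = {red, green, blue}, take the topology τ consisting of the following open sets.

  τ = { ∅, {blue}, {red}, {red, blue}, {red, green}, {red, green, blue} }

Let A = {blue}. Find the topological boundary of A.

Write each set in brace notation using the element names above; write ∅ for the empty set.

open subsets of A: ∅, {blue}; so int(A) = {blue}
closure: X∖int(X∖A) = X∖{red, green} = {blue}
∂A = {blue} minus {blue} = ∅

∅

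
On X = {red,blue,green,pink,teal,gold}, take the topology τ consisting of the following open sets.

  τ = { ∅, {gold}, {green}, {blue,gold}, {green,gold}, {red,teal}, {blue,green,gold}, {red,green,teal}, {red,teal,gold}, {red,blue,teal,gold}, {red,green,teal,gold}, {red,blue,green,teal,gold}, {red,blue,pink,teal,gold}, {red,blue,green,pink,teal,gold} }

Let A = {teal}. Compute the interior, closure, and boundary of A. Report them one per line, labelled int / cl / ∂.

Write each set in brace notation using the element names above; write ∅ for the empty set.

interior: largest open inside A is ∅ (from ∅)
cl via duality: int({red,blue,green,pink,gold}) = {blue,green,gold}, so X∖{blue,green,gold} = {red,pink,teal}
cl∖int = {red,pink,teal}

int(A) = ∅
cl(A)  = {red,pink,teal}
∂A     = {red,pink,teal}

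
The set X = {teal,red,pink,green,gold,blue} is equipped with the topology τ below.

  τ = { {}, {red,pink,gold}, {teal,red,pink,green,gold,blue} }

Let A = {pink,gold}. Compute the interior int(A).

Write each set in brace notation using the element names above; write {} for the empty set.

{}

open subsets of A: {}; so int(A) = {}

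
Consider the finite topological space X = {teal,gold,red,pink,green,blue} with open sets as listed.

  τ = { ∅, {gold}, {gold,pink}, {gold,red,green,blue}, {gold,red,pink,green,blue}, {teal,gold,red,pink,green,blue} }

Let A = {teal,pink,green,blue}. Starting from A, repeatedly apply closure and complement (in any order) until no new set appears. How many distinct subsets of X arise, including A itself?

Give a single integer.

6

closure: X∖int(X∖A) = X∖{gold} = {teal,red,pink,green,blue}
Let k=closure and c=complement:
  1. A     = {teal,pink,green,blue}
  2. kA    = {teal,red,pink,green,blue}
  3. cA    = {gold,red}
  4. ckA   = {gold}
  5. kcA   = {teal,gold,red,pink,green,blue}
  6. ckcA  = ∅
— saturated at 6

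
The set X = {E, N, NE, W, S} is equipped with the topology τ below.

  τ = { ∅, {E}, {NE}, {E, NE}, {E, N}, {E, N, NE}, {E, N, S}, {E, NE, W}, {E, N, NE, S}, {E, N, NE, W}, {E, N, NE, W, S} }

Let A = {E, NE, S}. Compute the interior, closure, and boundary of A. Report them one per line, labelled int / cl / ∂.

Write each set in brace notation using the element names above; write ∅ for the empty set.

int(A) = {E, NE}
cl(A)  = {E, N, NE, W, S}
∂A     = {N, W, S}

open subsets of A: ∅, {E}, {NE}, {E, NE}; so int(A) = {E, NE}
closure: X∖int(X∖A) = X∖∅ = {E, N, NE, W, S}
∂A = {E, N, NE, W, S} minus {E, NE} = {N, W, S}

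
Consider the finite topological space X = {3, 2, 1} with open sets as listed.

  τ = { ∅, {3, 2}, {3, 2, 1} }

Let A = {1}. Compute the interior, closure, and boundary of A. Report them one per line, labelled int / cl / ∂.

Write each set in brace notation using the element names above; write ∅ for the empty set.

int(A) = ∅
cl(A)  = {1}
∂A     = {1}

U open, U⊆A: ∅. int(A) = ⋃ = ∅
X∖A={3, 2}, int(X∖A)={3, 2}, hence cl(A)={1}
∂A: remove int from cl → {1}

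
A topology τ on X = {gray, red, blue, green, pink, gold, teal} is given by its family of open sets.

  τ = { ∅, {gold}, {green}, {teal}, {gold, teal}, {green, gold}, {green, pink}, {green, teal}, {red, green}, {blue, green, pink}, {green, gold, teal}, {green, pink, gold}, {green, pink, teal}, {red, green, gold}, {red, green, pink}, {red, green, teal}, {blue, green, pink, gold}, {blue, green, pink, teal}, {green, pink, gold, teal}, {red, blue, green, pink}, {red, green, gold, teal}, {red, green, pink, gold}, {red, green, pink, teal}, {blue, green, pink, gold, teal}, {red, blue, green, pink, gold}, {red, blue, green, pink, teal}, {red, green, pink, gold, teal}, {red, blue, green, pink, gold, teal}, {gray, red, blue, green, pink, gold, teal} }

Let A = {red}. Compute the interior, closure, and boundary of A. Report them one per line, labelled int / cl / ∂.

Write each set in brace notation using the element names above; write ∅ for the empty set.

int(A) = ∅
cl(A)  = {gray, red}
∂A     = {gray, red}

interior: largest open inside A is ∅ (from ∅)
cl via duality: int({gray, blue, green, pink, gold, teal}) = {blue, green, pink, gold, teal}, so X∖{blue, green, pink, gold, teal} = {gray, red}
cl∖int = {gray, red}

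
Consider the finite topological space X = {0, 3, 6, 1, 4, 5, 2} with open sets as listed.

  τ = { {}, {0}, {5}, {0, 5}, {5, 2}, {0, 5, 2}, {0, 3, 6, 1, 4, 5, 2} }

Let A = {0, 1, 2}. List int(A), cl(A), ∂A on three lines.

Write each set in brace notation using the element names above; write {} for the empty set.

int(A) = {0}
cl(A)  = {0, 3, 6, 1, 4, 2}
∂A     = {3, 6, 1, 4, 2}

open subsets of A: {}, {0}; so int(A) = {0}
closure: X∖int(X∖A) = X∖{5} = {0, 3, 6, 1, 4, 2}
∂A = {0, 3, 6, 1, 4, 2} minus {0} = {3, 6, 1, 4, 2}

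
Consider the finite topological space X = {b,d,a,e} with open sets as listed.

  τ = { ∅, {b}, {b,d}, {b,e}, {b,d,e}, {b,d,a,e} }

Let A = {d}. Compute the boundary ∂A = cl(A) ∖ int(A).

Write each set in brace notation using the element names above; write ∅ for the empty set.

U open, U⊆A: ∅. int(A) = ⋃ = ∅
X∖A={b,a,e}, int(X∖A)={b,e}, hence cl(A)={d,a}
∂A: remove int from cl → {d,a}

{d,a}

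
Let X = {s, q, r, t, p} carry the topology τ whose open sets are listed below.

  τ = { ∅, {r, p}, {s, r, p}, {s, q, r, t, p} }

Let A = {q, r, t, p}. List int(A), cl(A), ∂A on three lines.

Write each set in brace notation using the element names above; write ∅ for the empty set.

int(A) = {r, p}
cl(A)  = {s, q, r, t, p}
∂A     = {s, q, t}

open subsets of A: ∅, {r, p}; so int(A) = {r, p}
closure: X∖int(X∖A) = X∖∅ = {s, q, r, t, p}
∂A = {s, q, r, t, p} minus {r, p} = {s, q, t}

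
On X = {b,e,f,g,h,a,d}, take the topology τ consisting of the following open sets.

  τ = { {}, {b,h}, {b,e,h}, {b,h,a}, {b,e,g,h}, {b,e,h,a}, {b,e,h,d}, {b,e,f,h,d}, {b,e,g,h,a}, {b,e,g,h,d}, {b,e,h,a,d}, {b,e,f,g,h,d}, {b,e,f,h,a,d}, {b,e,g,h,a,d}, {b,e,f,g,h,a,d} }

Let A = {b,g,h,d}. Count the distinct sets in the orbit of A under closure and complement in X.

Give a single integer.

closure: X∖int(X∖A) = X∖{} = {b,e,f,g,h,a,d}
Let k=closure and c=complement:
  1. A     = {b,g,h,d}
  2. kA    = {b,e,f,g,h,a,d}
  3. cA    = {e,f,a}
  4. ckA   = {}
  5. kcA   = {e,f,g,a,d}
  6. ckcA  = {b,h}
— saturated at 6

6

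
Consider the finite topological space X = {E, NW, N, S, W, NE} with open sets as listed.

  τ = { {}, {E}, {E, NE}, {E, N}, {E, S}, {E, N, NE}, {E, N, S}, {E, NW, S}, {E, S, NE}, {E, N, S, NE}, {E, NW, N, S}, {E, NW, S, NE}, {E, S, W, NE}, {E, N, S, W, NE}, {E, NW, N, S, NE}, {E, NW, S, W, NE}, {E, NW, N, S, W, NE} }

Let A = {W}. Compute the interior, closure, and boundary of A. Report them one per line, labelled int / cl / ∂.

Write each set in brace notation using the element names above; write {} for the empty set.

interior: largest open inside A is {} (from {})
cl via duality: int({E, NW, N, S, NE}) = {E, NW, N, S, NE}, so X∖{E, NW, N, S, NE} = {W}
cl∖int = {W}

int(A) = {}
cl(A)  = {W}
∂A     = {W}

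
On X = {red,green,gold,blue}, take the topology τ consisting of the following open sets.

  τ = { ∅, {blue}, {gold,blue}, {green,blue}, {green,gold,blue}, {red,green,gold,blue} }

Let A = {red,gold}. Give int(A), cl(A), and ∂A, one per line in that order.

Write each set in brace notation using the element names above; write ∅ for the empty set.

U open, U⊆A: ∅. int(A) = ⋃ = ∅
X∖A={green,blue}, int(X∖A)={green,blue}, hence cl(A)={red,gold}
∂A: remove int from cl → {red,gold}

int(A) = ∅
cl(A)  = {red,gold}
∂A     = {red,gold}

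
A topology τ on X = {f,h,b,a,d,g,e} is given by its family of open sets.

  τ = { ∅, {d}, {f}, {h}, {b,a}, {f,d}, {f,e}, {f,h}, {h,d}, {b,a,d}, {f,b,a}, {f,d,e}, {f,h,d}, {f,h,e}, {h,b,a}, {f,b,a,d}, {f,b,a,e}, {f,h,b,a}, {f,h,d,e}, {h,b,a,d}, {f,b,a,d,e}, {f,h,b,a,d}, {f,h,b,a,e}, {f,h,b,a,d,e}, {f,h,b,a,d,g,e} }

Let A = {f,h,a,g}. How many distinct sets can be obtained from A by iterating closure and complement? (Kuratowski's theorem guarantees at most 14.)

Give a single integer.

complement {b,d,e}; its interior {d}; cl(A) = X∖{d} = {f,h,b,a,g,e}
With k = closure, c = complement:
  1. A     = {f,h,a,g}
  2. kA    = {f,h,b,a,g,e}
  3. cA    = {b,d,e}
  4. ckA   = {d}
  5. kcA   = {b,a,d,g,e}
  6. kckA  = {d,g}
  7. ckcA  = {f,h}
  8. ckckA = {f,h,b,a,e}
  9. kckcA = {f,h,g,e}
  10. ckckcA = {b,a,d}
  11. kckckcA = {b,a,d,g}
  12. ckckckcA = {f,h,e}
k, c of each give nothing new

12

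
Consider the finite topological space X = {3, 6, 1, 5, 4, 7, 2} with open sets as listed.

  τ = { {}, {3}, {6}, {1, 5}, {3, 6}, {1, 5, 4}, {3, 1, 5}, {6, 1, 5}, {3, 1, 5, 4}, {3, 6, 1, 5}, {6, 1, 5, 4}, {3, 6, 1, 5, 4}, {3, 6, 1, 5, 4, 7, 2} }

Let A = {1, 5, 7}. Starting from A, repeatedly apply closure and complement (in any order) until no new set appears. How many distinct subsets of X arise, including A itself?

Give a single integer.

8

cl via duality: int({3, 6, 4, 2}) = {3, 6}, so X∖{3, 6} = {1, 5, 4, 7, 2}
Write k for closure, c for complement:
  1. A     = {1, 5, 7}
  2. kA    = {1, 5, 4, 7, 2}
  3. cA    = {3, 6, 4, 2}
  4. ckA   = {3, 6}
  5. kcA   = {3, 6, 4, 7, 2}
  6. kckA  = {3, 6, 7, 2}
  7. ckcA  = {1, 5}
  8. ckckA = {1, 5, 4}
applying k or c yields no new set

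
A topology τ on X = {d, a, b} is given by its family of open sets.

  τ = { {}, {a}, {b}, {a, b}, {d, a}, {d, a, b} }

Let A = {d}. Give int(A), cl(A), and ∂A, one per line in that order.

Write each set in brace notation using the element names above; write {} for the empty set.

int(A) = {}
cl(A)  = {d}
∂A     = {d}

interior: largest open inside A is {} (from {})
cl via duality: int({a, b}) = {a, b}, so X∖{a, b} = {d}
cl∖int = {d}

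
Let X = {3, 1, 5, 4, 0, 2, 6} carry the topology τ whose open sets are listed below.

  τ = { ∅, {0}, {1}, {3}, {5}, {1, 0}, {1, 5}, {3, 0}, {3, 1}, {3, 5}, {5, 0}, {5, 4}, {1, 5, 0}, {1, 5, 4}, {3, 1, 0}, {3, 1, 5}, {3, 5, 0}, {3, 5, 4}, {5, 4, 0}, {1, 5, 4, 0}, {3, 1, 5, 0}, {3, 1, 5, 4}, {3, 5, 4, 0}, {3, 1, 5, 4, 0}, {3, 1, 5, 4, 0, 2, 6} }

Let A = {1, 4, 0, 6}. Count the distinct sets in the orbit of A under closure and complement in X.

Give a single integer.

8

complement {3, 5, 2}; its interior {3, 5}; cl(A) = X∖{3, 5} = {1, 4, 0, 2, 6}
With k = closure, c = complement:
  1. A     = {1, 4, 0, 6}
  2. kA    = {1, 4, 0, 2, 6}
  3. cA    = {3, 5, 2}
  4. ckA   = {3, 5}
  5. kcA   = {3, 5, 4, 2, 6}
  6. ckcA  = {1, 0}
  7. kckcA = {1, 0, 2, 6}
  8. ckckcA = {3, 5, 4}
k, c of each give nothing new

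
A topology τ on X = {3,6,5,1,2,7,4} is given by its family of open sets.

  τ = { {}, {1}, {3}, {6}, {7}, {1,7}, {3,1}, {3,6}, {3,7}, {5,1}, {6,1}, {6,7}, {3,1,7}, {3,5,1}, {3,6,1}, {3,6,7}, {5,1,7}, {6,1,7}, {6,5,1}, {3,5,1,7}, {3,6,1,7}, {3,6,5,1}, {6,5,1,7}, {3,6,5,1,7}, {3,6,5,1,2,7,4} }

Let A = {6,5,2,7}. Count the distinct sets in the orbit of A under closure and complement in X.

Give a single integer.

X∖A={3,1,4}, int(X∖A)={3,1}, hence cl(A)={6,5,2,7,4}
Orbit (k=closure, c=complement):
  1. A     = {6,5,2,7}
  2. kA    = {6,5,2,7,4}
  3. cA    = {3,1,4}
  4. ckA   = {3,1}
  5. kcA   = {3,5,1,2,4}
  6. ckcA  = {6,7}
  7. kckcA = {6,2,7,4}
  8. ckckcA = {3,5,1}
(closed under both — stop)

8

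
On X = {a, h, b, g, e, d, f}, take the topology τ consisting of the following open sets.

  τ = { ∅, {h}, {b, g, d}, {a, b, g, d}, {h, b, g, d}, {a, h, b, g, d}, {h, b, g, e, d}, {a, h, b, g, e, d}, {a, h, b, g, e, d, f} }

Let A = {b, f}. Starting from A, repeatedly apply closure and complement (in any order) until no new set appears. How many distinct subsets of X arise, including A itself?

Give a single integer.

8

complement {a, h, g, e, d}; its interior {h}; cl(A) = X∖{h} = {a, b, g, e, d, f}
With k = closure, c = complement:
  1. A     = {b, f}
  2. kA    = {a, b, g, e, d, f}
  3. cA    = {a, h, g, e, d}
  4. ckA   = {h}
  5. kcA   = {a, h, b, g, e, d, f}
  6. kckA  = {h, e, f}
  7. ckcA  = ∅
  8. ckckA = {a, b, g, d}
k, c of each give nothing new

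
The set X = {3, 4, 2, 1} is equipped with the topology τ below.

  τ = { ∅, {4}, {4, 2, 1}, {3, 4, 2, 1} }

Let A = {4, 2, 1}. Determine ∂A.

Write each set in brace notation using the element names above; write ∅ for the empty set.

U open, U⊆A: ∅, {4}, {4, 2, 1}. int(A) = ⋃ = {4, 2, 1}
X∖A={3}, int(X∖A)=∅, hence cl(A)={3, 4, 2, 1}
∂A: remove int from cl → {3}

{3}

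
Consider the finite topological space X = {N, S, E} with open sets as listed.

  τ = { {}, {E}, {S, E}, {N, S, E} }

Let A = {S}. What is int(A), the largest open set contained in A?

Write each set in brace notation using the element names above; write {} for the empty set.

{}

open subsets of A: {}; so int(A) = {}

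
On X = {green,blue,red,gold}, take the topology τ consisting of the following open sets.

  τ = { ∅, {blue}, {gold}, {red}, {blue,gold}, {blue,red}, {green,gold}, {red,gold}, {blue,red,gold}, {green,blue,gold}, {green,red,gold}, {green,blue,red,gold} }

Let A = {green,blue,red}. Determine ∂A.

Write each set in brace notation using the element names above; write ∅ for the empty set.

open subsets of A: ∅, {red}, {blue}, {blue,red}; so int(A) = {blue,red}
closure: X∖int(X∖A) = X∖{gold} = {green,blue,red}
∂A = {green,blue,red} minus {blue,red} = {green}

{green}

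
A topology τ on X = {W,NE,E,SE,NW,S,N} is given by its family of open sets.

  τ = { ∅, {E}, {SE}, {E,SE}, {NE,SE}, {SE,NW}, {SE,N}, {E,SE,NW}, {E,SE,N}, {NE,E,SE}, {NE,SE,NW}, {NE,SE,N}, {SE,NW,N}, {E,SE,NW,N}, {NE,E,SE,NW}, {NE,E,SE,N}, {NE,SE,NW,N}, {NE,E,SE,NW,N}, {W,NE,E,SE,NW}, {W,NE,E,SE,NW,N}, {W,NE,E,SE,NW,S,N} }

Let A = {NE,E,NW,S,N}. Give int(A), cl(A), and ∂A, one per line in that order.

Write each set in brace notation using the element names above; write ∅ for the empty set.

interior: largest open inside A is {E} (from ∅, {E})
cl via duality: int({W,SE}) = {SE}, so X∖{SE} = {W,NE,E,NW,S,N}
cl∖int = {W,NE,NW,S,N}

int(A) = {E}
cl(A)  = {W,NE,E,NW,S,N}
∂A     = {W,NE,NW,S,N}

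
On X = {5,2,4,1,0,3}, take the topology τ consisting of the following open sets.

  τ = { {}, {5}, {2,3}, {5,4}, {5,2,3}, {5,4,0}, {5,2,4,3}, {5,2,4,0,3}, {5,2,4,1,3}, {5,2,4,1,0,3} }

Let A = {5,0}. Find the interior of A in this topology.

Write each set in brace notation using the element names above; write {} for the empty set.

{5}

opens ⊆ A: {}, {5}; union → int = {5}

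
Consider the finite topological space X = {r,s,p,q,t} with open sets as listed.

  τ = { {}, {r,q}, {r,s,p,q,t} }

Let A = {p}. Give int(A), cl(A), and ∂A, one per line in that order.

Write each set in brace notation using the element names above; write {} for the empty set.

int(A) = {}
cl(A)  = {s,p,t}
∂A     = {s,p,t}

opens ⊆ A: {}; union → int = {}
complement {r,s,q,t}; its interior {r,q}; cl(A) = X∖{r,q} = {s,p,t}
boundary = {s,p,t} ∖ {} = {s,p,t}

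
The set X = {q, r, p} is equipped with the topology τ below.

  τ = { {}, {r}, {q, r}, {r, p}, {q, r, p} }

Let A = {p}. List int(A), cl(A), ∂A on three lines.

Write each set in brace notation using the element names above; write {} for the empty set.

opens ⊆ A: {}; union → int = {}
complement {q, r}; its interior {q, r}; cl(A) = X∖{q, r} = {p}
boundary = {p} ∖ {} = {p}

int(A) = {}
cl(A)  = {p}
∂A     = {p}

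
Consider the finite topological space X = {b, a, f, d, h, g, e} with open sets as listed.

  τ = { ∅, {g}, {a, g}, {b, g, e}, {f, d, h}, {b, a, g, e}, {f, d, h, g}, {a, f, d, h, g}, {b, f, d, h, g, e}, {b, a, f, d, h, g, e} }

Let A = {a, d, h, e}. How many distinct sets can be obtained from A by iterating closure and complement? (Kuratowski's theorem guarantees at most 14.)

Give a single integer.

8

closure: X∖int(X∖A) = X∖{g} = {b, a, f, d, h, e}
Let k=closure and c=complement:
  1. A     = {a, d, h, e}
  2. kA    = {b, a, f, d, h, e}
  3. cA    = {b, f, g}
  4. ckA   = {g}
  5. kcA   = {b, a, f, d, h, g, e}
  6. kckA  = {b, a, g, e}
  7. ckcA  = ∅
  8. ckckA = {f, d, h}
— saturated at 8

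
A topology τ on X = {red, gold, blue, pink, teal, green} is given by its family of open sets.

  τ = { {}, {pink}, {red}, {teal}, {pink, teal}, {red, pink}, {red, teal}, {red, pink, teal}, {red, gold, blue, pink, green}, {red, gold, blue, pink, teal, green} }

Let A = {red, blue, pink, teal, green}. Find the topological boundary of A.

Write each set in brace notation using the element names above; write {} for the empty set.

{gold, blue, green}

open subsets of A: {}, {red}, {pink}, {teal}, {red, teal}, {pink, teal}, {red, pink}, {red, pink, teal}; so int(A) = {red, pink, teal}
closure: X∖int(X∖A) = X∖{} = {red, gold, blue, pink, teal, green}
∂A = {red, gold, blue, pink, teal, green} minus {red, pink, teal} = {gold, blue, green}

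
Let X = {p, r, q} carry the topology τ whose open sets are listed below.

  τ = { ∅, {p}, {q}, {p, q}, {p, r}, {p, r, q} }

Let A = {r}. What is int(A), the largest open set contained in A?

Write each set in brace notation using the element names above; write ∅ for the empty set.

opens ⊆ A: ∅; union → int = ∅

∅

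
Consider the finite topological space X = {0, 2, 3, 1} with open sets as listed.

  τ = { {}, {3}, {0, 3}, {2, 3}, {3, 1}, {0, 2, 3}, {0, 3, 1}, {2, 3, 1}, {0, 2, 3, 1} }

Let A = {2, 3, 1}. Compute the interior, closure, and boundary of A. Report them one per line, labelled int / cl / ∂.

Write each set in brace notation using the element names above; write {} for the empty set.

open subsets of A: {}, {3}, {3, 1}, {2, 3}, {2, 3, 1}; so int(A) = {2, 3, 1}
closure: X∖int(X∖A) = X∖{} = {0, 2, 3, 1}
∂A = {0, 2, 3, 1} minus {2, 3, 1} = {0}

int(A) = {2, 3, 1}
cl(A)  = {0, 2, 3, 1}
∂A     = {0}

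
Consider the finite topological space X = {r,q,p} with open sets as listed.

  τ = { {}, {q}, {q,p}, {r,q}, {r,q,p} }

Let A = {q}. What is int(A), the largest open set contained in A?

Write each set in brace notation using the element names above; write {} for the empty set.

{q}

interior: largest open inside A is {q} (from {}, {q})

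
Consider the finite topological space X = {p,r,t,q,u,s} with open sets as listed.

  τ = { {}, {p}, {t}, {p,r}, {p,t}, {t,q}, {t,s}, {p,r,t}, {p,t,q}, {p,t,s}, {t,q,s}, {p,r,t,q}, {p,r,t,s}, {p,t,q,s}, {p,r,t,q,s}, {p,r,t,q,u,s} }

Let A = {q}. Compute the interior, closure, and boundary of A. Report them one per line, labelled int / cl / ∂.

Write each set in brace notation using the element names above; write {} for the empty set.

opens ⊆ A: {}; union → int = {}
complement {p,r,t,u,s}; its interior {p,r,t,s}; cl(A) = X∖{p,r,t,s} = {q,u}
boundary = {q,u} ∖ {} = {q,u}

int(A) = {}
cl(A)  = {q,u}
∂A     = {q,u}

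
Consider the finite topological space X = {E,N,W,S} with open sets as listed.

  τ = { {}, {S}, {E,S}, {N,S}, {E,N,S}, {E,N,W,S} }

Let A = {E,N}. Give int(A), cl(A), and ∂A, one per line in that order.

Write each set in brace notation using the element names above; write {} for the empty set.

U open, U⊆A: {}. int(A) = ⋃ = {}
X∖A={W,S}, int(X∖A)={S}, hence cl(A)={E,N,W}
∂A: remove int from cl → {E,N,W}

int(A) = {}
cl(A)  = {E,N,W}
∂A     = {E,N,W}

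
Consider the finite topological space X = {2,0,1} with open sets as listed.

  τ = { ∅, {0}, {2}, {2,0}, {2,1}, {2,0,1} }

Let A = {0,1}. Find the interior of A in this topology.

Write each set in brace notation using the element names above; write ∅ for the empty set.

opens ⊆ A: ∅, {0}; union → int = {0}

{0}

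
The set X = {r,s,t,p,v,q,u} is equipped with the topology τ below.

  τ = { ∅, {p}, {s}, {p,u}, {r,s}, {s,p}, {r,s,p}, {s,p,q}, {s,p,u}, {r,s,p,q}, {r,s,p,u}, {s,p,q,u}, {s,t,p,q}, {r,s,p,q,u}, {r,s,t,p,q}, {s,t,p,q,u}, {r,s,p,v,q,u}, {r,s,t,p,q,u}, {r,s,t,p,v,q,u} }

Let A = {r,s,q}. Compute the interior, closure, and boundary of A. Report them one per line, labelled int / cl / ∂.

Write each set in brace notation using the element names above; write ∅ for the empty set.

opens ⊆ A: ∅, {s}, {r,s}; union → int = {r,s}
complement {t,p,v,u}; its interior {p,u}; cl(A) = X∖{p,u} = {r,s,t,v,q}
boundary = {r,s,t,v,q} ∖ {r,s} = {t,v,q}

int(A) = {r,s}
cl(A)  = {r,s,t,v,q}
∂A     = {t,v,q}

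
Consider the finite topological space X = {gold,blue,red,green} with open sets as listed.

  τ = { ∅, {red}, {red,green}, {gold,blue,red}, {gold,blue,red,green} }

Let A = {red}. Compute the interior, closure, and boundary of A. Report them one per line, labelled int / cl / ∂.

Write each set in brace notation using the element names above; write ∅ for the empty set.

U open, U⊆A: ∅, {red}. int(A) = ⋃ = {red}
X∖A={gold,blue,green}, int(X∖A)=∅, hence cl(A)={gold,blue,red,green}
∂A: remove int from cl → {gold,blue,green}

int(A) = {red}
cl(A)  = {gold,blue,red,green}
∂A     = {gold,blue,green}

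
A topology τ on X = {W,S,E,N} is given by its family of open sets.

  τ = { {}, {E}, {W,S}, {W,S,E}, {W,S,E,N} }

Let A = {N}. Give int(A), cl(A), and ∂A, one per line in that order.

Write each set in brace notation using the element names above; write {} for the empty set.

U open, U⊆A: {}. int(A) = ⋃ = {}
X∖A={W,S,E}, int(X∖A)={W,S,E}, hence cl(A)={N}
∂A: remove int from cl → {N}

int(A) = {}
cl(A)  = {N}
∂A     = {N}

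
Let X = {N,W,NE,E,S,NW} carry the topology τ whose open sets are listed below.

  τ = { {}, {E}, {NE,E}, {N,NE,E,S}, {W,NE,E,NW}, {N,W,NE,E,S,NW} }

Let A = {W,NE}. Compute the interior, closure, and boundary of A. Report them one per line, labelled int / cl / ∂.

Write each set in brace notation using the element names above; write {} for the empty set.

U open, U⊆A: {}. int(A) = ⋃ = {}
X∖A={N,E,S,NW}, int(X∖A)={E}, hence cl(A)={N,W,NE,S,NW}
∂A: remove int from cl → {N,W,NE,S,NW}

int(A) = {}
cl(A)  = {N,W,NE,S,NW}
∂A     = {N,W,NE,S,NW}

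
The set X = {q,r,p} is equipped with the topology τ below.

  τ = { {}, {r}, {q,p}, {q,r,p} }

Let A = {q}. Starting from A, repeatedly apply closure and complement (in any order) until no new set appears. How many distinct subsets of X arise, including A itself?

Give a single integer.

6

X∖A={r,p}, int(X∖A)={r}, hence cl(A)={q,p}
Orbit (k=closure, c=complement):
  1. A     = {q}
  2. kA    = {q,p}
  3. cA    = {r,p}
  4. ckA   = {r}
  5. kcA   = {q,r,p}
  6. ckcA  = {}
(closed under both — stop)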